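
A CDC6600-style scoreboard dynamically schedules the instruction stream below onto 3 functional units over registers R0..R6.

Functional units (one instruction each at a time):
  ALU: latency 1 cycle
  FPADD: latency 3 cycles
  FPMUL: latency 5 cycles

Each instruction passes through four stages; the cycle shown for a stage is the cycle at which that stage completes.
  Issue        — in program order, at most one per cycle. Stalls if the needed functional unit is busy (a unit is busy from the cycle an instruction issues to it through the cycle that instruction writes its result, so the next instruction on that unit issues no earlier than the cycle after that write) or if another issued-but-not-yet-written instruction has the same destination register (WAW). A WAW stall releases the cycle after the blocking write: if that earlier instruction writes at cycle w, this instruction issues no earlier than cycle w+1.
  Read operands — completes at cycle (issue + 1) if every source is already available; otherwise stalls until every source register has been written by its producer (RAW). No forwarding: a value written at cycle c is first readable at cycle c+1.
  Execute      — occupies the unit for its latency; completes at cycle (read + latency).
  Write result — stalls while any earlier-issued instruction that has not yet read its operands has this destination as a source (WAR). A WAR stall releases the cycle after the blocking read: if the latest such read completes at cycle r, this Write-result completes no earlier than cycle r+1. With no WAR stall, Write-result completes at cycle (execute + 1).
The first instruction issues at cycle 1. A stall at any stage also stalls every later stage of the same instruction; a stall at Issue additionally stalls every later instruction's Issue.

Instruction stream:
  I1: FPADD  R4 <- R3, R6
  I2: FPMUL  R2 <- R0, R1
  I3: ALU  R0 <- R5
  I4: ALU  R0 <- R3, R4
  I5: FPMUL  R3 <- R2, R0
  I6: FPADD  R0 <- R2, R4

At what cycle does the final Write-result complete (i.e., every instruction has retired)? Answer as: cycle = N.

[1] I1→FPADD
[2] I1 RO, I2→FPMUL
[3] I2 RO, I3→ALU
[4] I3 RO
[5] I1 EX, I3 EX
[6] I1 WR R4, I3 WR R0
[7] I4→ALU
[8] I2 EX, I4 RO
[9] I2 WR R2, I4 EX
[10] I4 WR R0, I5→FPMUL
[11] I5 RO, I6→FPADD
[12] I6 RO
[15] I6 EX
[16] I5 EX, I6 WR R0
[17] I5 WR R3

cycle = 17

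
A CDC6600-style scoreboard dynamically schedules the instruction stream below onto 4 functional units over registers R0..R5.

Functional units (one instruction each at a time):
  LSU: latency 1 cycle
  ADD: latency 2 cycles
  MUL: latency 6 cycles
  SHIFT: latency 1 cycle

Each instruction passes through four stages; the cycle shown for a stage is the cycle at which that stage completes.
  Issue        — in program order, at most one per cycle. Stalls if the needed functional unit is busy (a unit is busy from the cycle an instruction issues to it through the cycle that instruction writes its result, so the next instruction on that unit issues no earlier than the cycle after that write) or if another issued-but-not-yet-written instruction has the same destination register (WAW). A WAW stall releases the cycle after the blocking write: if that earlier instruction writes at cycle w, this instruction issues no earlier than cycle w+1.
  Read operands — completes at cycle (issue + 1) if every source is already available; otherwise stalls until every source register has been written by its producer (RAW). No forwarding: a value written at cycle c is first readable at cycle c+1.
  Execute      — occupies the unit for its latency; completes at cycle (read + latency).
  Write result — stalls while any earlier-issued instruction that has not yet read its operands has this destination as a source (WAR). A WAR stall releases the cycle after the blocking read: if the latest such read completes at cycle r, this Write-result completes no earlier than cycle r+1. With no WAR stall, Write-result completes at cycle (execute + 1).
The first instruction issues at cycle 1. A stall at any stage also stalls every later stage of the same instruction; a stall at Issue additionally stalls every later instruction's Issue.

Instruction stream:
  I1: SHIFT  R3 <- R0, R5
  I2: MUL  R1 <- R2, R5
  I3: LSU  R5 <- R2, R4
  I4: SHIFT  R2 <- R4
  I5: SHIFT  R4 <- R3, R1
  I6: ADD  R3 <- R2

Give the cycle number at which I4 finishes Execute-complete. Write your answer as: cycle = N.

[1] I1→SHIFT
[2] I1 RO · I2→MUL
[3] I1 EX · I2 RO · I3→LSU
[4] I1 WR R3 · I3 RO
[5] I3 EX · I4→SHIFT
[6] I3 WR R5 · I4 RO
[7] I4 EX
[8] I4 WR R2
[9] I2 EX · I5→SHIFT
[10] I2 WR R1 · I6→ADD
[11] I5 RO · I6 RO
[12] I5 EX
[13] I5 WR R4 · I6 EX
[14] I6 WR R3

cycle = 7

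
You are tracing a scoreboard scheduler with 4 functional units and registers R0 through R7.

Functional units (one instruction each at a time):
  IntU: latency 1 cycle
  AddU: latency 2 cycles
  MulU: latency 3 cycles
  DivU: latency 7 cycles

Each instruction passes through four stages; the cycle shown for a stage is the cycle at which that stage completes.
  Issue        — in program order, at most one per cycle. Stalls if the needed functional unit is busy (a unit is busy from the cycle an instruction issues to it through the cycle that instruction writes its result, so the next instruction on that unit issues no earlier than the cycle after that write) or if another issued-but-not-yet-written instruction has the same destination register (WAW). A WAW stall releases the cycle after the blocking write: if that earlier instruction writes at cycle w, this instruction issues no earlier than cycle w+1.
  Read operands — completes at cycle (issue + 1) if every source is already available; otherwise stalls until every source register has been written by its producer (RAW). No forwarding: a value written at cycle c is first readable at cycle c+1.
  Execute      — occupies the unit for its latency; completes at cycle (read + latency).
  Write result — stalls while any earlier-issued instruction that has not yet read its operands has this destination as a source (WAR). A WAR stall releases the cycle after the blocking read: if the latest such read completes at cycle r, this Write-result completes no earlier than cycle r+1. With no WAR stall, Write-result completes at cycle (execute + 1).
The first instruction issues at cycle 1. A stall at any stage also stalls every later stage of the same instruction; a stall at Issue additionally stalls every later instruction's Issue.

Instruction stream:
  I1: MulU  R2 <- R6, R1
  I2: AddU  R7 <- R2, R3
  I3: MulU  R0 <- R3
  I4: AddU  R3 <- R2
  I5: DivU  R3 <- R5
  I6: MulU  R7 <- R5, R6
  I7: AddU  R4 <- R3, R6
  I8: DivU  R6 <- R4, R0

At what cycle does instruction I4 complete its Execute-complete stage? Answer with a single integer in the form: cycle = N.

cycle = 14

I1 -> (1, 2, 5, 6)
I2 -> (2, 7, 9, 10)  // RAW R2: wait I1 write@6
I3 -> (7, 8, 11, 12)  // struct: MulU busy until I1 writes@6
I4 -> (11, 12, 14, 15)  // struct: AddU busy until I2 writes@10
I5 -> (16, 17, 24, 25)  // WAW R3: wait I4 write@15
I6 -> (17, 18, 21, 22)
I7 -> (18, 26, 28, 29)  // RAW R3: wait I5 write@25
I8 -> (26, 30, 37, 38)  // struct: DivU busy until I5 writes@25, RAW R4: wait I7 write@29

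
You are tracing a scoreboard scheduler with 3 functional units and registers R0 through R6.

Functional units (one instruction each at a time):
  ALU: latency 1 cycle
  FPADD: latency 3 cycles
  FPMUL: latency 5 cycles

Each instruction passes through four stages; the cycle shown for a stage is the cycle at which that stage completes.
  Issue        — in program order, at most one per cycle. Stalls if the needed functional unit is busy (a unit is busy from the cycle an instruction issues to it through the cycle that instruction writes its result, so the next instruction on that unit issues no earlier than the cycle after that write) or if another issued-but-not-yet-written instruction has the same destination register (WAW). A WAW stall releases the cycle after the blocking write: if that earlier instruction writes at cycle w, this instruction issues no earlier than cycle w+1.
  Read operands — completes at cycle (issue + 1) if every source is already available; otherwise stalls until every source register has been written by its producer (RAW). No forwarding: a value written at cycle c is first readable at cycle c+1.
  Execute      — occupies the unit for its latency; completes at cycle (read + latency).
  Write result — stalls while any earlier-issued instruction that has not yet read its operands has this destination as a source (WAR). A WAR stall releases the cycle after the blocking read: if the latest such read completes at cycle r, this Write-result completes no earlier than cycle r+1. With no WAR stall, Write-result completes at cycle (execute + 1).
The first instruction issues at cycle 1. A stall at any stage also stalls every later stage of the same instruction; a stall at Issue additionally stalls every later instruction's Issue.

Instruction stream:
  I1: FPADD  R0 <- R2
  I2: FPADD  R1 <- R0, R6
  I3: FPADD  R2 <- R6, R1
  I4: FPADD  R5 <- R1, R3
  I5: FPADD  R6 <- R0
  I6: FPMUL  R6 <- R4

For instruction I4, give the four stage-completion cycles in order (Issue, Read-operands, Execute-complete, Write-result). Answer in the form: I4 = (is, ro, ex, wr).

I4 = (19, 20, 23, 24)

cycle 1: I1 issues→FPADD
cycle 2: I1 reads
cycle 5: I1 exec-done
cycle 6: I1 writes R0
cycle 7: I2 issues→FPADD
cycle 8: I2 reads
cycle 11: I2 exec-done
cycle 12: I2 writes R1
cycle 13: I3 issues→FPADD
cycle 14: I3 reads
cycle 17: I3 exec-done
cycle 18: I3 writes R2
cycle 19: I4 issues→FPADD
cycle 20: I4 reads
cycle 23: I4 exec-done
cycle 24: I4 writes R5
cycle 25: I5 issues→FPADD
cycle 26: I5 reads
cycle 29: I5 exec-done
cycle 30: I5 writes R6
cycle 31: I6 issues→FPMUL
cycle 32: I6 reads
cycle 37: I6 exec-done
cycle 38: I6 writes R6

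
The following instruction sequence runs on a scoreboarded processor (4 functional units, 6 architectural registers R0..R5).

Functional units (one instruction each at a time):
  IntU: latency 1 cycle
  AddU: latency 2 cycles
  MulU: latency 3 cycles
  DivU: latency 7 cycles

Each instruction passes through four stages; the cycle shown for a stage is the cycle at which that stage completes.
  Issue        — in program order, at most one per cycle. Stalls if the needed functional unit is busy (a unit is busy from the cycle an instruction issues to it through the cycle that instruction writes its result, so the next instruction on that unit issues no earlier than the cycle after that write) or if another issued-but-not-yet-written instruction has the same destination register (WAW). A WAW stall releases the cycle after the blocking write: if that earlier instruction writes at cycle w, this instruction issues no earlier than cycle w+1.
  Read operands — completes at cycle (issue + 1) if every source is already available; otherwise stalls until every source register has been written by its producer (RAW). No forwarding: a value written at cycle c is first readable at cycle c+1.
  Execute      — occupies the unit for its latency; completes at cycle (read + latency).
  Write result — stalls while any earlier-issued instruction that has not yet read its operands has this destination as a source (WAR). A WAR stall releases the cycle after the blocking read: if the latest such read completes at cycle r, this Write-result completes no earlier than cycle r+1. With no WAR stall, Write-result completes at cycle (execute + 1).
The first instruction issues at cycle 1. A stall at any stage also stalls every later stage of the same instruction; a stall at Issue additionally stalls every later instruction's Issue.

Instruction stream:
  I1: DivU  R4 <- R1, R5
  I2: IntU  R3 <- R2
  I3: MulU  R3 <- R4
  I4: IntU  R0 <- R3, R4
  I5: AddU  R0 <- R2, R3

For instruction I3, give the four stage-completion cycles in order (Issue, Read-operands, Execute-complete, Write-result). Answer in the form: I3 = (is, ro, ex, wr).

I3 = (6, 11, 14, 15)

  I1 | 1 | 2 | 9 | 10
  I2 | 2 | 3 | 4 | 5
  I3 | 6 | 11 | 14 | 15   WAW R3: wait I2 write@5 · RAW R4: wait I1 write@10
  I4 | 7 | 16 | 17 | 18   RAW R3: wait I3 write@15
  I5 | 19 | 20 | 22 | 23   WAW R0: wait I4 write@18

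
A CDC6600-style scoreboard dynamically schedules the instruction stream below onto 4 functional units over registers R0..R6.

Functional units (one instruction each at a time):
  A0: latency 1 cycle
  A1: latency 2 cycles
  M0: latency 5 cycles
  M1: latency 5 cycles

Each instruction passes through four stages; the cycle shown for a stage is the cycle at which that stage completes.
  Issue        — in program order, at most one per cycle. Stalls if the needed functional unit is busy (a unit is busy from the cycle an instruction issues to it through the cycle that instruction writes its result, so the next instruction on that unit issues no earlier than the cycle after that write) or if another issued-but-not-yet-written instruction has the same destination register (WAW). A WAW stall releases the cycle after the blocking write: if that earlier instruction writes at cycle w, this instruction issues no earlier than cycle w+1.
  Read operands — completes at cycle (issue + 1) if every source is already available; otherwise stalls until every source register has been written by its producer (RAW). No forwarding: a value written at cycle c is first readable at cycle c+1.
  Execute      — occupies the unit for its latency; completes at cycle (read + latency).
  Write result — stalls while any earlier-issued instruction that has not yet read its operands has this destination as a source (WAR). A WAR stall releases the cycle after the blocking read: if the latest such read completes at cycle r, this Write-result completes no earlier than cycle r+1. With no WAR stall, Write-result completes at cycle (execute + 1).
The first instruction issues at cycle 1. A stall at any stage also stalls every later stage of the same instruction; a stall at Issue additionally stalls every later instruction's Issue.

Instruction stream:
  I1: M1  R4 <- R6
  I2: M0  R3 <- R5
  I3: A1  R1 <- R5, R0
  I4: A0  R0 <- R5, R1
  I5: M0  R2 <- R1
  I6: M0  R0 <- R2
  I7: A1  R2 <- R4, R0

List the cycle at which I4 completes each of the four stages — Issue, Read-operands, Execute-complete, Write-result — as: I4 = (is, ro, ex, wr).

c1: I1 dispatched to M1
c2: I1 operands ready, I2 dispatched to M0
c3: I2 operands ready, I3 dispatched to A1
c4: I3 operands ready, I4 dispatched to A0
c6: I3 complete
c7: I1 complete, R1←I3
c8: R4←I1, I2 complete, I4 operands ready
c9: R3←I2, I4 complete
c10: R0←I4, I5 dispatched to M0
c11: I5 operands ready
c16: I5 complete
c17: R2←I5
c18: I6 dispatched to M0
c19: I6 operands ready, I7 dispatched to A1
c24: I6 complete
c25: R0←I6
c26: I7 operands ready
c28: I7 complete
c29: R2←I7

I4 = (4, 8, 9, 10)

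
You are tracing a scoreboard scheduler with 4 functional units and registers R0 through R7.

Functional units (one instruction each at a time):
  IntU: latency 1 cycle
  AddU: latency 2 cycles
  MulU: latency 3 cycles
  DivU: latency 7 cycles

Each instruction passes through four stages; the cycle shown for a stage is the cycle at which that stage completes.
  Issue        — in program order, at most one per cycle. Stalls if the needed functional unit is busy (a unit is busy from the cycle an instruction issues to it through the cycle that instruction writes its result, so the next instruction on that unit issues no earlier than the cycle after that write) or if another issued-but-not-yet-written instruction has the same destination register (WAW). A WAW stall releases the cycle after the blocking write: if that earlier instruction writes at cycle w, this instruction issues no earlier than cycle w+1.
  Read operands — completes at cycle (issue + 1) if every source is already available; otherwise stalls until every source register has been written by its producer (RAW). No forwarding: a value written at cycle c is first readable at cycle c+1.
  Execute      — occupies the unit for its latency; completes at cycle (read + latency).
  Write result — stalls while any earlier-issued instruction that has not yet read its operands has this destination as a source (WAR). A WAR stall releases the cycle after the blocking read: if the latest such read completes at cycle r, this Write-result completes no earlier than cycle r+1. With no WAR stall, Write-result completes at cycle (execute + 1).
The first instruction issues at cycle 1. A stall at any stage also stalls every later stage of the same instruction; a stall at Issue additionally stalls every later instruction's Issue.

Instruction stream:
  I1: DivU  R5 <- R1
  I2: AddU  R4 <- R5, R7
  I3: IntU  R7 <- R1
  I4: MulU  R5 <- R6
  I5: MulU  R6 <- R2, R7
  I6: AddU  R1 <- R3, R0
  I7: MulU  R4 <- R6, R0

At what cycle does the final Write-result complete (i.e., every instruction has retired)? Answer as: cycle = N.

I1  is:1  ro:2  ex:9  wr:10
I2  is:2  ro:11  ex:13  wr:14  — RAW R5: wait I1 write@10
I3  is:3  ro:4  ex:5  wr:12  — WAR R7: wait I2 read@11
I4  is:11  ro:12  ex:15  wr:16  — WAW R5: wait I1 write@10
I5  is:17  ro:18  ex:21  wr:22  — struct: MulU busy until I4 writes@16
I6  is:18  ro:19  ex:21  wr:22
I7  is:23  ro:24  ex:27  wr:28  — struct: MulU busy until I5 writes@22

cycle = 28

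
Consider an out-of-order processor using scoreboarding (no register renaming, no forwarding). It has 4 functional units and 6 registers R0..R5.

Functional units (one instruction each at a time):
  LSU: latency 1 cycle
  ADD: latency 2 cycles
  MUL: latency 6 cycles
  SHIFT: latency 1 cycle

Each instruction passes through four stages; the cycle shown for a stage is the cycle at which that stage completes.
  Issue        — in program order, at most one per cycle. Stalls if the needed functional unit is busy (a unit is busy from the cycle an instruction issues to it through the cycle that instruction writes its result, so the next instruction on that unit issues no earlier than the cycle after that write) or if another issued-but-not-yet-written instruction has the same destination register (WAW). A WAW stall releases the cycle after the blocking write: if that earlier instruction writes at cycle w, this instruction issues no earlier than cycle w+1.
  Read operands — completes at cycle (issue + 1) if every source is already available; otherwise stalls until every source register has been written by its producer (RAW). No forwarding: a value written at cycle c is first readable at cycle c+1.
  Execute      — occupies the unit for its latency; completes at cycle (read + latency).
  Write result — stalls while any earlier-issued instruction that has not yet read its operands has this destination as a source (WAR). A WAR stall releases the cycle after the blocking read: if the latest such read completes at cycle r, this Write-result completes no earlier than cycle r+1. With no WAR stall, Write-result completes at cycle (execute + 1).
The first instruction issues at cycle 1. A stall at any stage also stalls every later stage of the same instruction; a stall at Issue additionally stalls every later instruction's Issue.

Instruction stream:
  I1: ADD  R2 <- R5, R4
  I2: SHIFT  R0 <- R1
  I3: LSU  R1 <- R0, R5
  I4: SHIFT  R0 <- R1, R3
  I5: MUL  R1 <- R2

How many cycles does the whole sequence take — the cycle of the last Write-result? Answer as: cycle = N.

t=1  I1 issues→ADD
t=2  I1 reads | I2 issues→SHIFT
t=3  I2 reads | I3 issues→LSU
t=4  I1 exec-done | I2 exec-done
t=5  I1 writes R2 | I2 writes R0
t=6  I3 reads | I4 issues→SHIFT
t=7  I3 exec-done
t=8  I3 writes R1
t=9  I4 reads | I5 issues→MUL
t=10  I4 exec-done | I5 reads
t=11  I4 writes R0
t=16  I5 exec-done
t=17  I5 writes R1

cycle = 17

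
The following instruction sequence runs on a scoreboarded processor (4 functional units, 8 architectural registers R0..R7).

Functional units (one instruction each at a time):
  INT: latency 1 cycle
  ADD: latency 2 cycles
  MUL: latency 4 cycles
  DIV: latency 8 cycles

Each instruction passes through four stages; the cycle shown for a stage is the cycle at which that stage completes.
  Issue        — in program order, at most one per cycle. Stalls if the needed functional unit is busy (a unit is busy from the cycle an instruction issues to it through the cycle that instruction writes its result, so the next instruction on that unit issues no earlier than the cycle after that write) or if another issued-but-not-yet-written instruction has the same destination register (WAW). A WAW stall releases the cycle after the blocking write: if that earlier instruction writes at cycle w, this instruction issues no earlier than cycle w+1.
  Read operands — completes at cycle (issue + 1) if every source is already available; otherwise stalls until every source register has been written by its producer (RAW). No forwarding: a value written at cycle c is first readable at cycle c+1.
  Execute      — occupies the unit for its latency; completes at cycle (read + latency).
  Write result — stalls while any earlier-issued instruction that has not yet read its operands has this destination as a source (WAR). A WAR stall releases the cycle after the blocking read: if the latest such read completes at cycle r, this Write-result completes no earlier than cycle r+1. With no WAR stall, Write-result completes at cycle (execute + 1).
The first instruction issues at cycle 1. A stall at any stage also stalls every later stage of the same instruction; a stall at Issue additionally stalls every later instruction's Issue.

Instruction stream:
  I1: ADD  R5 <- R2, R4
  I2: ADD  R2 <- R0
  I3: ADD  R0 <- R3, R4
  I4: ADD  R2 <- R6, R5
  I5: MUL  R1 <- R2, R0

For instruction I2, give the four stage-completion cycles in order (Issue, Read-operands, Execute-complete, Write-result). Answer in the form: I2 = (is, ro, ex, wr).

I2 = (6, 7, 9, 10)

t=1  I1→ADD
t=2  I1 RO
t=4  I1 EX
t=5  I1 WR R5
t=6  I2→ADD
t=7  I2 RO
t=9  I2 EX
t=10  I2 WR R2
t=11  I3→ADD
t=12  I3 RO
t=14  I3 EX
t=15  I3 WR R0
t=16  I4→ADD
t=17  I4 RO, I5→MUL
t=19  I4 EX
t=20  I4 WR R2
t=21  I5 RO
t=25  I5 EX
t=26  I5 WR R1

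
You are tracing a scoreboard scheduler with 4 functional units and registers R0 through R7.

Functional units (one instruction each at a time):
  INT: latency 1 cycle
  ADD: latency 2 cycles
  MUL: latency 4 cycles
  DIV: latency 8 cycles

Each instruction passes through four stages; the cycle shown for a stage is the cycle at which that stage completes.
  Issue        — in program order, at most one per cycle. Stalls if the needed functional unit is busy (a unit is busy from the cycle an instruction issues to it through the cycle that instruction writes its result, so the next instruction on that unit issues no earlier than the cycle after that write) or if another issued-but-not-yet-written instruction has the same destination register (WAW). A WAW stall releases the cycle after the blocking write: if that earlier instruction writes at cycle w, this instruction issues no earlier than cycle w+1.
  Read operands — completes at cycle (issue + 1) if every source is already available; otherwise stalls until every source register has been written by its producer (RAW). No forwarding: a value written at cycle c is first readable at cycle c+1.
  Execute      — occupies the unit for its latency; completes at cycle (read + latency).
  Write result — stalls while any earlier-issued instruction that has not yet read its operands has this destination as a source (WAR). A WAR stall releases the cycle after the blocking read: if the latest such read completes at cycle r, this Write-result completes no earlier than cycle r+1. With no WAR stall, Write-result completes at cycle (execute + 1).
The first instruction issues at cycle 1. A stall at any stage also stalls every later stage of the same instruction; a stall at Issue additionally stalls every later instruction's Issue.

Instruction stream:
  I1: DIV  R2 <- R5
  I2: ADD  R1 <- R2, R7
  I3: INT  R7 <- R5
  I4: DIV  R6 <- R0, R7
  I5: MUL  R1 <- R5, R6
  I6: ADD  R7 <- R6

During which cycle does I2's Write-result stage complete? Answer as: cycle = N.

1) issue 1, read 2, done 10, write 11
2) issue 2, read 12, done 14, write 15  <RAW R2: wait I1 write@11>
3) issue 3, read 4, done 5, write 13  <WAR R7: wait I2 read@12>
4) issue 12, read 14, done 22, write 23  <struct: DIV busy until I1 writes@11 / RAW R7: wait I3 write@13>
5) issue 16, read 24, done 28, write 29  <WAW R1: wait I2 write@15 / RAW R6: wait I4 write@23>
6) issue 17, read 24, done 26, write 27  <RAW R6: wait I4 write@23>

cycle = 15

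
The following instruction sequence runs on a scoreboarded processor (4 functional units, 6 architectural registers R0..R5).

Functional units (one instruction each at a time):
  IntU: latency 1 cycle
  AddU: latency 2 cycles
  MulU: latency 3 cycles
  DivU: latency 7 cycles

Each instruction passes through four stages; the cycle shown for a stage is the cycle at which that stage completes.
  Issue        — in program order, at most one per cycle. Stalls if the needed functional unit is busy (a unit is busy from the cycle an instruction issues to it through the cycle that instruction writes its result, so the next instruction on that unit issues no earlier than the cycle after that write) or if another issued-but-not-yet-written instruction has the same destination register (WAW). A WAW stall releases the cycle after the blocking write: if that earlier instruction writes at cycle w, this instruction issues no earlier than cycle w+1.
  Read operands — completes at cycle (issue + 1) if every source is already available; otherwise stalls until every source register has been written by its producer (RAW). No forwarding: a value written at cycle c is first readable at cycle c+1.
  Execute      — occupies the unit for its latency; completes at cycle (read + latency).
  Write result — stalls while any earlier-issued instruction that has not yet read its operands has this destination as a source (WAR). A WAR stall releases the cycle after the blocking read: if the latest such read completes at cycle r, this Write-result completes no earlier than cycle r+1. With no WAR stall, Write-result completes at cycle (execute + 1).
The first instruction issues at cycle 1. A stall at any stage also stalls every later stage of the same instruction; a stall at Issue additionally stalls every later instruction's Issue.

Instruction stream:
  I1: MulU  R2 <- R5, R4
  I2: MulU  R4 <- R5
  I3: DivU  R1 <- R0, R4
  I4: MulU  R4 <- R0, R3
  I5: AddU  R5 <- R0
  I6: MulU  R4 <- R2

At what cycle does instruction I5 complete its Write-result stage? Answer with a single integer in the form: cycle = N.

  I1 | 1 | 2 | 5 | 6
  I2 | 7 | 8 | 11 | 12   struct: MulU busy until I1 writes@6
  I3 | 8 | 13 | 20 | 21   RAW R4: wait I2 write@12
  I4 | 13 | 14 | 17 | 18   struct: MulU busy until I2 writes@12
  I5 | 14 | 15 | 17 | 18
  I6 | 19 | 20 | 23 | 24   struct: MulU busy until I4 writes@18

cycle = 18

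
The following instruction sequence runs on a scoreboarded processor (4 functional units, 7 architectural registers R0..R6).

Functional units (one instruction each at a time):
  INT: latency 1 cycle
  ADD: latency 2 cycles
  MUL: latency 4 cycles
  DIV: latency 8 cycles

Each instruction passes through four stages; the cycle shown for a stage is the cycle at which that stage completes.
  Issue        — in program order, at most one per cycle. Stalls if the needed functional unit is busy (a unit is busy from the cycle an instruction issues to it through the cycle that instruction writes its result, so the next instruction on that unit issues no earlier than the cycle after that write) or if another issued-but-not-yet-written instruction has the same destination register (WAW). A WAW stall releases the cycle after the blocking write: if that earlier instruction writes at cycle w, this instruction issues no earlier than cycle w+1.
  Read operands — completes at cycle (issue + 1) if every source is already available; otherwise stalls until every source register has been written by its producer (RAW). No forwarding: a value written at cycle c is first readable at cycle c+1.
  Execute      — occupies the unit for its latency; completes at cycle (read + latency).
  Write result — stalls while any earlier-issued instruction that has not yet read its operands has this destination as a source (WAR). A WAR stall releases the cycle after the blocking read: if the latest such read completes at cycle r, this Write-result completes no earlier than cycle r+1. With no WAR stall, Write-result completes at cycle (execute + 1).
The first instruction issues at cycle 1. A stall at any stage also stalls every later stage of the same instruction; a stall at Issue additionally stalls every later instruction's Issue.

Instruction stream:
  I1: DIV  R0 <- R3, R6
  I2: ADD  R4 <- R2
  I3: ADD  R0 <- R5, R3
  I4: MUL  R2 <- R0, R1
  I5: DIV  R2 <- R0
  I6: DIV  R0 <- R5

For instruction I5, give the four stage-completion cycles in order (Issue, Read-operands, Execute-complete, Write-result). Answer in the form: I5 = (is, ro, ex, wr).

  I1 | 1 | 2 | 10 | 11
  I2 | 2 | 3 | 5 | 6
  I3 | 12 | 13 | 15 | 16   WAW R0: wait I1 write@11
  I4 | 13 | 17 | 21 | 22   RAW R0: wait I3 write@16
  I5 | 23 | 24 | 32 | 33   WAW R2: wait I4 write@22
  I6 | 34 | 35 | 43 | 44   struct: DIV busy until I5 writes@33

I5 = (23, 24, 32, 33)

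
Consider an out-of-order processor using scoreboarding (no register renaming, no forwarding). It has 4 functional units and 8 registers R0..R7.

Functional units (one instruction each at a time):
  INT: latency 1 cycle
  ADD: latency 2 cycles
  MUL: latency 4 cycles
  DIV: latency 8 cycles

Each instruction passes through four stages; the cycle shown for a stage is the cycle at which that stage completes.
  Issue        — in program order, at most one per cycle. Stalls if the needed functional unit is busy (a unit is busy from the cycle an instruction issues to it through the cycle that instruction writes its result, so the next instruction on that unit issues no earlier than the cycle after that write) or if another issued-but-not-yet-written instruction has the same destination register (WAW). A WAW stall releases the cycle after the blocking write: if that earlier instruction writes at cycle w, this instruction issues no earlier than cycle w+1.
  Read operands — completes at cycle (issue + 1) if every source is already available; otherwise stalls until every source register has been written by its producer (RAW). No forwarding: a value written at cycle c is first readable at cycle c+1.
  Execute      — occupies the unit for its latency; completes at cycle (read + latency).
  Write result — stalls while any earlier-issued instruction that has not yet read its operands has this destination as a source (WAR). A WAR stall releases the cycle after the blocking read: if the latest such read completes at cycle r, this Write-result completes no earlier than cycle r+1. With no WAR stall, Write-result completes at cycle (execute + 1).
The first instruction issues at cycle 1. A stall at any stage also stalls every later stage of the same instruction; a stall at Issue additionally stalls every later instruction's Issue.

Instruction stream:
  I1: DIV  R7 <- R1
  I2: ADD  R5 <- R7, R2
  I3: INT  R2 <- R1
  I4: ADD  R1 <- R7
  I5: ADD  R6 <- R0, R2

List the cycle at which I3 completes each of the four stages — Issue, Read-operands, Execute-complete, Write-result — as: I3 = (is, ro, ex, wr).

t=1  I1→DIV
t=2  I1 RO; I2→ADD
t=3  I3→INT
t=4  I3 RO
t=5  I3 EX
t=10  I1 EX
t=11  I1 WR R7
t=12  I2 RO
t=13  I3 WR R2
t=14  I2 EX
t=15  I2 WR R5
t=16  I4→ADD
t=17  I4 RO
t=19  I4 EX
t=20  I4 WR R1
t=21  I5→ADD
t=22  I5 RO
t=24  I5 EX
t=25  I5 WR R6

I3 = (3, 4, 5, 13)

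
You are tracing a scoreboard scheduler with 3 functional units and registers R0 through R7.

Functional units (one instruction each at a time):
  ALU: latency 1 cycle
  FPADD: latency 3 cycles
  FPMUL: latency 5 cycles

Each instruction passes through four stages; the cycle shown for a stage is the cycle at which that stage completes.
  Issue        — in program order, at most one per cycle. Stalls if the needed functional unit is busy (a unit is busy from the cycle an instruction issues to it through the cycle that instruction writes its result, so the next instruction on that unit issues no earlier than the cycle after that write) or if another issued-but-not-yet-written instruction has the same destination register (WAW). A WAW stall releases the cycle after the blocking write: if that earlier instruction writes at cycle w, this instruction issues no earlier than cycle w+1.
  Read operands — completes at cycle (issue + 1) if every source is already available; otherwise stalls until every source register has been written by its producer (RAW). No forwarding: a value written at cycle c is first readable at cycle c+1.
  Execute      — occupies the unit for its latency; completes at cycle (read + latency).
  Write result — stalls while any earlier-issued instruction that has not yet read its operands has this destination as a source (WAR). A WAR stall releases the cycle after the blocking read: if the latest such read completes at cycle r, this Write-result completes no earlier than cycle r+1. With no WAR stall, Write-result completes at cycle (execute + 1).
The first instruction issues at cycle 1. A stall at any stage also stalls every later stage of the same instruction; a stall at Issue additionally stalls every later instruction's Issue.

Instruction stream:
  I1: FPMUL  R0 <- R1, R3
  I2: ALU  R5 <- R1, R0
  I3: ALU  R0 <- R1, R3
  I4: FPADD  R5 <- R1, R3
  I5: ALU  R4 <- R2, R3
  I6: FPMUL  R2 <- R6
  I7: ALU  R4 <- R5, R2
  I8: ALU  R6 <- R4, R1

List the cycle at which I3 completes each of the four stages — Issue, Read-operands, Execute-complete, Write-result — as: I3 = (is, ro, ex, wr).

I3 = (12, 13, 14, 15)

I1: IS=1 RO=2 EX=7 WR=8
I2: IS=2 RO=9 EX=10 WR=11  [RAW R0: wait I1 write@8]
I3: IS=12 RO=13 EX=14 WR=15  [struct: ALU busy until I2 writes@11]
I4: IS=13 RO=14 EX=17 WR=18
I5: IS=16 RO=17 EX=18 WR=19  [struct: ALU busy until I3 writes@15]
I6: IS=17 RO=18 EX=23 WR=24
I7: IS=20 RO=25 EX=26 WR=27  [struct: ALU busy until I5 writes@19; RAW R2: wait I6 write@24]
I8: IS=28 RO=29 EX=30 WR=31  [struct: ALU busy until I7 writes@27]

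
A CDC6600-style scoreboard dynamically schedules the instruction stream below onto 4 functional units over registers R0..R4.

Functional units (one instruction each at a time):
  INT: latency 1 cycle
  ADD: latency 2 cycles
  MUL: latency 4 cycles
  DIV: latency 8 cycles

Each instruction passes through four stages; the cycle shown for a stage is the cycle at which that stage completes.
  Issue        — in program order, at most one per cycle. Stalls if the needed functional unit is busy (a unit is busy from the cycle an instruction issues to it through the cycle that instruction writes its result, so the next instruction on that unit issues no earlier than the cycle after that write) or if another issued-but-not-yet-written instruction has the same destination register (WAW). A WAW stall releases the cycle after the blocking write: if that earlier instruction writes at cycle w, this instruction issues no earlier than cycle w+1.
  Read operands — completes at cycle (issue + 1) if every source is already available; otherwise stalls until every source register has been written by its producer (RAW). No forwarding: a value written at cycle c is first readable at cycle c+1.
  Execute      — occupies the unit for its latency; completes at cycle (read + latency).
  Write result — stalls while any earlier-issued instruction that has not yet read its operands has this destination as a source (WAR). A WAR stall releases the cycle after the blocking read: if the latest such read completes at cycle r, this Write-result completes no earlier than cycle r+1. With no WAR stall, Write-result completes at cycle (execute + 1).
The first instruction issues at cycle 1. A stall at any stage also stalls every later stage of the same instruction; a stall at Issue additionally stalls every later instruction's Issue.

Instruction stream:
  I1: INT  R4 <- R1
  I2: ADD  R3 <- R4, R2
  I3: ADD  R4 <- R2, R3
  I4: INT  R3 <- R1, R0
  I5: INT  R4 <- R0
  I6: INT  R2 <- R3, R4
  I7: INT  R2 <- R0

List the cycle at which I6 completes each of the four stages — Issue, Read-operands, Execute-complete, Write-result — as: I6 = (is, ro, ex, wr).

I6 = (18, 19, 20, 21)

I1: IS=1 RO=2 EX=3 WR=4
I2: IS=2 RO=5 EX=7 WR=8  [RAW R4: wait I1 write@4]
I3: IS=9 RO=10 EX=12 WR=13  [struct: ADD busy until I2 writes@8]
I4: IS=10 RO=11 EX=12 WR=13
I5: IS=14 RO=15 EX=16 WR=17  [struct: INT busy until I4 writes@13]
I6: IS=18 RO=19 EX=20 WR=21  [struct: INT busy until I5 writes@17]
I7: IS=22 RO=23 EX=24 WR=25  [struct: INT busy until I6 writes@21]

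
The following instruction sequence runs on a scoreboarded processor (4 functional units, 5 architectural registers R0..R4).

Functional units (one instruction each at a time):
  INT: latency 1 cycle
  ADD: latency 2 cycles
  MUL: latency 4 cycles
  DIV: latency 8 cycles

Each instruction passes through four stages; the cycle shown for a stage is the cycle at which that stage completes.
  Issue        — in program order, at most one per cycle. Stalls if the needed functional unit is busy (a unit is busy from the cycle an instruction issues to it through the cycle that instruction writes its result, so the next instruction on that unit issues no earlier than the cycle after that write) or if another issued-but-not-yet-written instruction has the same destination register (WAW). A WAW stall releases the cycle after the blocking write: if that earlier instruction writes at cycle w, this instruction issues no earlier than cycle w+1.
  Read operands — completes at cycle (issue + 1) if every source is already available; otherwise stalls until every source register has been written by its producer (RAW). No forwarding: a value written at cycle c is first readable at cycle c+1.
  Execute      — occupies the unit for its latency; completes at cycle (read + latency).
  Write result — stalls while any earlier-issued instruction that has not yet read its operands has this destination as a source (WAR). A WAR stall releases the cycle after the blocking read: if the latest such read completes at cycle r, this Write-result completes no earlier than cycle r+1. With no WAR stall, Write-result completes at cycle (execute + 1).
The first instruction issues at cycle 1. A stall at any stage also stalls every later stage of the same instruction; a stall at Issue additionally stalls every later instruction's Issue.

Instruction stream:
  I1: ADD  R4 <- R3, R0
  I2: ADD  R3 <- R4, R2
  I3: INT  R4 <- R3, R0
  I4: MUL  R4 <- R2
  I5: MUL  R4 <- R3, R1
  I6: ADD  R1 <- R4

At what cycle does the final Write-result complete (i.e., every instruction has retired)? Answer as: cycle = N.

cycle = 31

c1: I1 dispatched to ADD
c2: I1 operands ready
c4: I1 complete
c5: R4←I1
c6: I2 dispatched to ADD
c7: I2 operands ready, I3 dispatched to INT
c9: I2 complete
c10: R3←I2
c11: I3 operands ready
c12: I3 complete
c13: R4←I3
c14: I4 dispatched to MUL
c15: I4 operands ready
c19: I4 complete
c20: R4←I4
c21: I5 dispatched to MUL
c22: I5 operands ready, I6 dispatched to ADD
c26: I5 complete
c27: R4←I5
c28: I6 operands ready
c30: I6 complete
c31: R1←I6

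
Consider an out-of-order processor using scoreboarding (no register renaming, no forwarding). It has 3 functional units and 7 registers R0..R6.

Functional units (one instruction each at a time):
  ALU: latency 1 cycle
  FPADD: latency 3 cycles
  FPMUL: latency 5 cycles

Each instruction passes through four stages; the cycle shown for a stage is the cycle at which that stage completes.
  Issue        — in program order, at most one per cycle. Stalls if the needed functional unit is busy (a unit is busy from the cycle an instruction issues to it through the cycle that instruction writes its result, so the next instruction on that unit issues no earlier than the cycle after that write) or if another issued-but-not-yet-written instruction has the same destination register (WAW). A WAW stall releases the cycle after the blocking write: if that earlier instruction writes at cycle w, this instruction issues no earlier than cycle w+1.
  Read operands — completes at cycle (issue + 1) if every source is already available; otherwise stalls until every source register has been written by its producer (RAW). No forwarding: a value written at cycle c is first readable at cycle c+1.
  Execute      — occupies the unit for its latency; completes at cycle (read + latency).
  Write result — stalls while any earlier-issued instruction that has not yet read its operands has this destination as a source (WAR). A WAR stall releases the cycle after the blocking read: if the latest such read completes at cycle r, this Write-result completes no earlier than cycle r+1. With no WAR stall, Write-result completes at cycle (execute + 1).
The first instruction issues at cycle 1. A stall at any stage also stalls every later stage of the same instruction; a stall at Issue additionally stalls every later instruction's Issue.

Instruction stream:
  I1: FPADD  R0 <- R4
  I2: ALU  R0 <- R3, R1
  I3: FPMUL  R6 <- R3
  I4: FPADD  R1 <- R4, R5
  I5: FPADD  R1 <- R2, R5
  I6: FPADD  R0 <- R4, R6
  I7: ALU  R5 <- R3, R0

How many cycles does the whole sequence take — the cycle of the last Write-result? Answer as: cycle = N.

c1: I1 dispatched to FPADD
c2: I1 operands ready
c5: I1 complete
c6: R0←I1
c7: I2 dispatched to ALU
c8: I2 operands ready, I3 dispatched to FPMUL
c9: I2 complete, I3 operands ready, I4 dispatched to FPADD
c10: R0←I2, I4 operands ready
c13: I4 complete
c14: I3 complete, R1←I4
c15: R6←I3, I5 dispatched to FPADD
c16: I5 operands ready
c19: I5 complete
c20: R1←I5
c21: I6 dispatched to FPADD
c22: I6 operands ready, I7 dispatched to ALU
c25: I6 complete
c26: R0←I6
c27: I7 operands ready
c28: I7 complete
c29: R5←I7

cycle = 29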